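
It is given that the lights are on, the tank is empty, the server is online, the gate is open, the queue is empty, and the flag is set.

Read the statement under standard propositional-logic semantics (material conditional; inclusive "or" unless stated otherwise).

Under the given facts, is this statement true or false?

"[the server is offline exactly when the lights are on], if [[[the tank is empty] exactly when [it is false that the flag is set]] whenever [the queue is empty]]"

Let U = "the queue is empty" (T), Q = "the tank is full" (F), V = "the flag is set" (T), R = "the server is online" (T), P = "the lights are on" (T).
In symbols: (U → (¬Q ↔ ¬V)) → (¬R ↔ P)

¬Q = ¬F = T
¬V = ¬T = F
¬Q ↔ ¬V = T ↔ F = F
U → (¬Q ↔ ¬V) = T → F = F
¬R = ¬T = F
¬R ↔ P = F ↔ T = F
(U → (¬Q ↔ ¬V)) → (¬R ↔ P) = F → F = T

The statement is true.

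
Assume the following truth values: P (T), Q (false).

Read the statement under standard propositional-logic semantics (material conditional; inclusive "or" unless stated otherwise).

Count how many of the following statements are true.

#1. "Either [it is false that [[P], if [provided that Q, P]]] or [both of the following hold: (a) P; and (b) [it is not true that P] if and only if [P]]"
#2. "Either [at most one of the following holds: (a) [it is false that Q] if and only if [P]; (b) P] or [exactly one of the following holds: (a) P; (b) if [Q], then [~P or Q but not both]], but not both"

0

#1: Parsed as not ((Q -> P) -> P) or (P and (not P iff P))

Q -> P = False -> True = True
(Q -> P) -> P = True -> True = True
not ((Q -> P) -> P) = not True = False
not P = not True = False
not P iff P = False iff True = False
P and (not P iff P) = True and False = False
not ((Q -> P) -> P) or (P and (not P iff P)) = False or False = False
So #1 is false.

#2: This is ((not Q iff P) nand P) xor (P xor (Q -> (not P xor Q))).

not Q = not False = True
not Q iff P = True iff True = True
(not Q iff P) nand P = True nand True = False
not P = not True = False
not P xor Q = False xor False = False
Q -> (not P xor Q) = False -> False = True
P xor (Q -> (not P xor Q)) = True xor True = False
((not Q iff P) nand P) xor (P xor (Q -> (not P xor Q))) = False xor False = False
Hence #2 is false.

Count: 0.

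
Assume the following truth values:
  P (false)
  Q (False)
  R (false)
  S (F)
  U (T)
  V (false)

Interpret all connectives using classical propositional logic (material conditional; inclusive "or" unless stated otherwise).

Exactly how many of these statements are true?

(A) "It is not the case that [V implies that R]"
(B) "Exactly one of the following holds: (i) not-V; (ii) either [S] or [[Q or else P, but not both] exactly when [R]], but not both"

0

(A): Parsed as not (V -> R)

V -> R = False -> False = True
not (V -> R) = not True = False
Hence (A) is false.

(B): Formalization: not V xor (S xor ((Q xor P) iff R))

not V = not False = True
Q xor P = False xor False = False
(Q xor P) iff R = False iff False = True
S xor ((Q xor P) iff R) = False xor True = True
not V xor (S xor ((Q xor P) iff R)) = True xor True = False
So (B) is false.

Count: 0.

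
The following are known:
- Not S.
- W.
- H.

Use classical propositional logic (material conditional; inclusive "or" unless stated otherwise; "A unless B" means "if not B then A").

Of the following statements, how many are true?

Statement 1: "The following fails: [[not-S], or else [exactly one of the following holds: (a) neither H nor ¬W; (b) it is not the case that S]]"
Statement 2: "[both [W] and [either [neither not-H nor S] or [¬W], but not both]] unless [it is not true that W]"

1

Statement 1: Formalization: ¬(¬S ∨ ((H ↓ ¬W) ⊕ ¬S))

¬S = ¬F = T
¬W = ¬T = F
H ↓ ¬W = T ↓ F = F
¬S = ¬F = T
(H ↓ ¬W) ⊕ ¬S = F ⊕ T = T
¬S ∨ ((H ↓ ¬W) ⊕ ¬S) = T ∨ T = T
¬(¬S ∨ ((H ↓ ¬W) ⊕ ¬S)) = ¬T = F
Hence Statement 1 is false.

Statement 2: In symbols: (W ∧ ((¬H ↓ S) ⊕ ¬W)) ∨ ¬W

¬H = ¬T = F
¬H ↓ S = F ↓ F = T
¬W = ¬T = F
(¬H ↓ S) ⊕ ¬W = T ⊕ F = T
W ∧ ((¬H ↓ S) ⊕ ¬W) = T ∧ T = T
¬W = ¬T = F
(W ∧ ((¬H ↓ S) ⊕ ¬W)) ∨ ¬W = T ∨ F = T
Hence Statement 2 is true.

Count: 1.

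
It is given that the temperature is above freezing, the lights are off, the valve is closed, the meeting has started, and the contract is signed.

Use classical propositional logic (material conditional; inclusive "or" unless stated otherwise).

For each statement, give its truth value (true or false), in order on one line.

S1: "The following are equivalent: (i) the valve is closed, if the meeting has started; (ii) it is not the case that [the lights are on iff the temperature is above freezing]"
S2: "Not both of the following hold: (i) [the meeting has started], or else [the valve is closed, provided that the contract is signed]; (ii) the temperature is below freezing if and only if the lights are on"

S1 T / S2 F

Let S = "the meeting has started" (T), R = "the valve is open" (F), Q = "the lights are on" (F), P = "the temperature is below freezing" (F), U = "the contract is signed" (T).

S1: Formalization: (S → ¬R) ↔ ¬(Q ↔ ¬P)

¬R = ¬F = T
S → ¬R = T → T = T
¬P = ¬F = T
Q ↔ ¬P = F ↔ T = F
¬(Q ↔ ¬P) = ¬F = T
(S → ¬R) ↔ ¬(Q ↔ ¬P) = T ↔ T = T
Thus S1 is true.

S2: Parsed as (S ∨ (U → ¬R)) ↑ (P ↔ Q)

¬R = ¬F = T
U → ¬R = T → T = T
S ∨ (U → ¬R) = T ∨ T = T
P ↔ Q = F ↔ F = T
(S ∨ (U → ¬R)) ↑ (P ↔ Q) = T ↑ T = F
So S2 is false.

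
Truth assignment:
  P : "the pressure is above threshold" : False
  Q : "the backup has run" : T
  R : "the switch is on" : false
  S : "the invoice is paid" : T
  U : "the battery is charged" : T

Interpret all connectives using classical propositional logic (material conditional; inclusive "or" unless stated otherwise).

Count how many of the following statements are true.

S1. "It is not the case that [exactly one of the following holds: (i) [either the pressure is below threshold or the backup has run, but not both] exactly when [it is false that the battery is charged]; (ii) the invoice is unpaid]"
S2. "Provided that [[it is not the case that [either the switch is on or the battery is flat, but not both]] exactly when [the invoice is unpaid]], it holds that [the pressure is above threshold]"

S1: Parsed as ¬(((¬P ⊕ Q) ↔ ¬U) ⊕ ¬S)

¬P = ¬F = T
¬P ⊕ Q = T ⊕ T = F
¬U = ¬T = F
(¬P ⊕ Q) ↔ ¬U = F ↔ F = T
¬S = ¬T = F
((¬P ⊕ Q) ↔ ¬U) ⊕ ¬S = T ⊕ F = T
¬(((¬P ⊕ Q) ↔ ¬U) ⊕ ¬S) = ¬T = F
So S1 is false.

S2: Parsed as (¬(R ⊕ ¬U) ↔ ¬S) → P

¬U = ¬T = F
R ⊕ ¬U = F ⊕ F = F
¬(R ⊕ ¬U) = ¬F = T
¬S = ¬T = F
¬(R ⊕ ¬U) ↔ ¬S = T ↔ F = F
(¬(R ⊕ ¬U) ↔ ¬S) → P = F → F = T
Hence S2 is true.

True statements: 1 (S2).

1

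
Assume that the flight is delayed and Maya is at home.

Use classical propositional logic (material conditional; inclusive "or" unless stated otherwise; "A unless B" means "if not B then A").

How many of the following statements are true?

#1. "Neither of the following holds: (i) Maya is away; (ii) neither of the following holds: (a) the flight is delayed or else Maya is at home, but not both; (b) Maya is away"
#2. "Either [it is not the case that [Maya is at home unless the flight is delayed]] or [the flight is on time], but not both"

0

Let L = "Maya is at home" (True), N = "the flight is delayed" (True).

#1: This is not L nor ((N xor L) nor not L).

not L = not True = False
N xor L = True xor True = False
not L = not True = False
(N xor L) nor not L = False nor False = True
not L nor ((N xor L) nor not L) = False nor True = False
Hence #1 is false.

#2: In symbols: not (L or N) xor not N

L or N = True or True = True
not (L or N) = not True = False
not N = not True = False
not (L or N) xor not N = False xor False = False
So #2 is false.

True statements: 0 (none).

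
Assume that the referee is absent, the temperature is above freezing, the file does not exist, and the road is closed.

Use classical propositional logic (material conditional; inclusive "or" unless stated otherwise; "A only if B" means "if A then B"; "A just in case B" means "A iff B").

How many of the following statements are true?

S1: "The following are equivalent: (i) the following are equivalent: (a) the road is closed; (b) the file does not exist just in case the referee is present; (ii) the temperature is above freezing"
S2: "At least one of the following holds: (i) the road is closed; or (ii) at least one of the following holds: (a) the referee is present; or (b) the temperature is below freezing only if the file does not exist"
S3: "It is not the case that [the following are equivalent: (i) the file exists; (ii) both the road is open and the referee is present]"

Let S = "the road is closed" (T), R = "the file exists" (F), P = "the referee is present" (F), Q = "the temperature is below freezing" (F).

S1: Parsed as (S ↔ (¬R ↔ P)) ↔ ¬Q

¬R = ¬F = T
¬R ↔ P = T ↔ F = F
S ↔ (¬R ↔ P) = T ↔ F = F
¬Q = ¬F = T
(S ↔ (¬R ↔ P)) ↔ ¬Q = F ↔ T = F
Thus S1 is false.

S2: Parsed as S ∨ (P ∨ (Q → ¬R))

¬R = ¬F = T
Q → ¬R = F → T = T
P ∨ (Q → ¬R) = F ∨ T = T
S ∨ (P ∨ (Q → ¬R)) = T ∨ T = T
So S2 is true.

S3: This is ¬(R ↔ (¬S ∧ P)).

¬S = ¬T = F
¬S ∧ P = F ∧ F = F
R ↔ (¬S ∧ P) = F ↔ F = T
¬(R ↔ (¬S ∧ P)) = ¬T = F
Hence S3 is false.

Count: 1.

1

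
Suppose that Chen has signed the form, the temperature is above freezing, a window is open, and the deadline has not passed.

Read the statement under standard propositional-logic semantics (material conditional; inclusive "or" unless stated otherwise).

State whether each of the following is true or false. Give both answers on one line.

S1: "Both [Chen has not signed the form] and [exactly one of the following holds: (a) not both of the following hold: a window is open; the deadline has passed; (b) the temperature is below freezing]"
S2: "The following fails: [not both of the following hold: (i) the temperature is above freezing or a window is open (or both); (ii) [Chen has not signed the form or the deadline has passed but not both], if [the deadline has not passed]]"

S1 False, S2 False

Let G = "Chen has signed the form" (T), K = "a window is open" (T), L = "the deadline has passed" (F), U = "the temperature is below freezing" (F).

S1: In symbols: ¬G ∧ ((K ↑ L) ⊕ U)

¬G = ¬T = F
K ↑ L = T ↑ F = T
(K ↑ L) ⊕ U = T ⊕ F = T
¬G ∧ ((K ↑ L) ⊕ U) = F ∧ T = F
Hence S1 is false.

S2: This is ¬((¬U ∨ K) ↑ (¬L → (¬G ⊕ L))).

¬U = ¬F = T
¬U ∨ K = T ∨ T = T
¬L = ¬F = T
¬G = ¬T = F
¬G ⊕ L = F ⊕ F = F
¬L → (¬G ⊕ L) = T → F = F
(¬U ∨ K) ↑ (¬L → (¬G ⊕ L)) = T ↑ F = T
¬((¬U ∨ K) ↑ (¬L → (¬G ⊕ L))) = ¬T = F
So S2 is false.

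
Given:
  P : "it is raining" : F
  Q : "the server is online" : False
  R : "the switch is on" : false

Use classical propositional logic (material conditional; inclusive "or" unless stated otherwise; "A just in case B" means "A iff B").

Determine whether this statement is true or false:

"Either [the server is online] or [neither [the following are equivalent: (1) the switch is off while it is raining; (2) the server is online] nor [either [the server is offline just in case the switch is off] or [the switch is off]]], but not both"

False

Formalization: Q xor (((not R and P) iff Q) nor ((not Q iff not R) or not R))

not R = not False = True
not R and P = True and False = False
(not R and P) iff Q = False iff False = True
not Q = not False = True
not R = not False = True
not Q iff not R = True iff True = True
not R = not False = True
(not Q iff not R) or not R = True or True = True
((not R and P) iff Q) nor ((not Q iff not R) or not R) = True nor True = False
Q xor (((not R and P) iff Q) nor ((not Q iff not R) or not R)) = False xor False = False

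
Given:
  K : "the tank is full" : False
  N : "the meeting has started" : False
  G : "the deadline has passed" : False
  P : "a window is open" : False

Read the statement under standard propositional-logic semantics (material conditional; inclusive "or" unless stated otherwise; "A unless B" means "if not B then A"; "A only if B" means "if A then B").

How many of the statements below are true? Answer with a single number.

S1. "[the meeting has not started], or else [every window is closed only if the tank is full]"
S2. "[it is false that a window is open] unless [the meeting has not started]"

2

S1: Parsed as ~N | (~P -> K)

~N = ~F = T
~P = ~F = T
~P -> K = T -> F = F
~N | (~P -> K) = T | F = T
Thus S1 is true.

S2: Parsed as ~P | ~N

~P = ~F = T
~N = ~F = T
~P | ~N = T | T = T
So S2 is true.

2 of the 2 statements are true.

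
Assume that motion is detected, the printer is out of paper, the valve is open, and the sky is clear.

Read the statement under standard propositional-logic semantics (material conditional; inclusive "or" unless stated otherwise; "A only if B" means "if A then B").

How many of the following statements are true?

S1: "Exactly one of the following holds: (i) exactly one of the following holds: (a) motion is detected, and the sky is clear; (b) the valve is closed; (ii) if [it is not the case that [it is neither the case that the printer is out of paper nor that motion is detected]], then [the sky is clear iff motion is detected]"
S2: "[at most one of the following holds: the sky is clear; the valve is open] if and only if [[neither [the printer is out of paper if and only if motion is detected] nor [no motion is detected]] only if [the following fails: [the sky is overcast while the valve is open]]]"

Let P = "motion is detected" (T), S = "the sky is overcast" (F), R = "the valve is open" (T), Q = "the printer has paper" (F).

S1: Formalization: ((P ∧ ¬S) ⊕ ¬R) ⊕ (¬(¬Q ↓ P) → (¬S ↔ P))

¬S = ¬F = T
P ∧ ¬S = T ∧ T = T
¬R = ¬T = F
(P ∧ ¬S) ⊕ ¬R = T ⊕ F = T
¬Q = ¬F = T
¬Q ↓ P = T ↓ T = F
¬(¬Q ↓ P) = ¬F = T
¬S = ¬F = T
¬S ↔ P = T ↔ T = T
¬(¬Q ↓ P) → (¬S ↔ P) = T → T = T
((P ∧ ¬S) ⊕ ¬R) ⊕ (¬(¬Q ↓ P) → (¬S ↔ P)) = T ⊕ T = F
So S1 is false.

S2: Formalization: (¬S ↑ R) ↔ (((¬Q ↔ P) ↓ ¬P) → ¬(S ∧ R))

¬S = ¬F = T
¬S ↑ R = T ↑ T = F
¬Q = ¬F = T
¬Q ↔ P = T ↔ T = T
¬P = ¬T = F
(¬Q ↔ P) ↓ ¬P = T ↓ F = F
S ∧ R = F ∧ T = F
¬(S ∧ R) = ¬F = T
((¬Q ↔ P) ↓ ¬P) → ¬(S ∧ R) = F → T = T
(¬S ↑ R) ↔ (((¬Q ↔ P) ↓ ¬P) → ¬(S ∧ R)) = F ↔ T = F
Thus S2 is false.

0 of the 2 statements are true (none).

0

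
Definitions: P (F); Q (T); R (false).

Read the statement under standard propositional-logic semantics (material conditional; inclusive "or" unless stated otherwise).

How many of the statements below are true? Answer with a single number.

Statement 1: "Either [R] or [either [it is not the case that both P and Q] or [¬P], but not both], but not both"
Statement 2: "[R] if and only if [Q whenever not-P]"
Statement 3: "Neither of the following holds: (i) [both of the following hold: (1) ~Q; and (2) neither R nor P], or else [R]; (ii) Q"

Statement 1: This is R ⊕ ((P ↑ Q) ⊕ ¬P).

P ↑ Q = F ↑ T = T
¬P = ¬F = T
(P ↑ Q) ⊕ ¬P = T ⊕ T = F
R ⊕ ((P ↑ Q) ⊕ ¬P) = F ⊕ F = F
Hence Statement 1 is false.

Statement 2: Formalization: R ↔ (¬P → Q)

¬P = ¬F = T
¬P → Q = T → T = T
R ↔ (¬P → Q) = F ↔ T = F
Thus Statement 2 is false.

Statement 3: Formalization: ((¬Q ∧ (R ↓ P)) ∨ R) ↓ Q

¬Q = ¬T = F
R ↓ P = F ↓ F = T
¬Q ∧ (R ↓ P) = F ∧ T = F
(¬Q ∧ (R ↓ P)) ∨ R = F ∨ F = F
((¬Q ∧ (R ↓ P)) ∨ R) ↓ Q = F ↓ T = F
So Statement 3 is false.

Count: 0.

0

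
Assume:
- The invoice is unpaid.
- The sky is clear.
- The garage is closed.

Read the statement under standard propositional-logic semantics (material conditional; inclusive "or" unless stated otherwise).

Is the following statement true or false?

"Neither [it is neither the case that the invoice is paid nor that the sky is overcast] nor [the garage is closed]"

False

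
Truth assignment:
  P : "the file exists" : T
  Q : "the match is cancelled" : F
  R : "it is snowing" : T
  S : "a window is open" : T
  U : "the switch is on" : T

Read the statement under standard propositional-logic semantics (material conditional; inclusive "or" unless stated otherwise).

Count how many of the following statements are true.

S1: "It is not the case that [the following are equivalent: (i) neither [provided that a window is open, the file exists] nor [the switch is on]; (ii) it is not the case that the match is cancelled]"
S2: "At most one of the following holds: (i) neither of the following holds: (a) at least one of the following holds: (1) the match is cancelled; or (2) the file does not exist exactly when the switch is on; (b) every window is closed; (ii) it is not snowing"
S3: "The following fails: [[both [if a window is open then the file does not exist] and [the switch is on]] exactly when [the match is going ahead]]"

S1: This is not (((S -> P) nor U) iff not Q).

S -> P = True -> True = True
(S -> P) nor U = True nor True = False
not Q = not False = True
((S -> P) nor U) iff not Q = False iff True = False
not (((S -> P) nor U) iff not Q) = not False = True
So S1 is true.

S2: In symbols: ((Q or (not P iff U)) nor not S) nand not R

not P = not True = False
not P iff U = False iff True = False
Q or (not P iff U) = False or False = False
not S = not True = False
(Q or (not P iff U)) nor not S = False nor False = True
not R = not True = False
((Q or (not P iff U)) nor not S) nand not R = True nand False = True
Hence S2 is true.

S3: Formalization: not (((S -> not P) and U) iff not Q)

not P = not True = False
S -> not P = True -> False = False
(S -> not P) and U = False and True = False
not Q = not False = True
((S -> not P) and U) iff not Q = False iff True = False
not (((S -> not P) and U) iff not Q) = not False = True
Thus S3 is true.

True statements: 3.

3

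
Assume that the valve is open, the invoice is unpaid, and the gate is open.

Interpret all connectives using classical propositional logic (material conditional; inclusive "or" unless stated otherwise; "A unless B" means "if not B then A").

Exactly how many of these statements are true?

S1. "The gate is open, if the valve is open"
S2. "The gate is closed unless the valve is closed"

1

Let P = "the valve is open" (T), R = "the gate is open" (T).

S1: Formalization: P -> R

P -> R = T -> T = T
So S1 is true.

S2: Formalization: ~R | ~P

~R = ~T = F
~P = ~T = F
~R | ~P = F | F = F
Thus S2 is false.

1 of the 2 statements is true.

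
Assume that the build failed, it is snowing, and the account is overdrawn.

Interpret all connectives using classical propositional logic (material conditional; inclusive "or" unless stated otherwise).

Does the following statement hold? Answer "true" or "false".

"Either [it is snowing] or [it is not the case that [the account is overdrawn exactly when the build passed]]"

The statement is true.

Let R = "it is snowing" (T), Q = "the account is overdrawn" (T), V = "the build passed" (F).
In symbols: R ∨ ¬(Q ↔ V)

Q ↔ V = T ↔ F = F
¬(Q ↔ V) = ¬F = T
R ∨ ¬(Q ↔ V) = T ∨ T = T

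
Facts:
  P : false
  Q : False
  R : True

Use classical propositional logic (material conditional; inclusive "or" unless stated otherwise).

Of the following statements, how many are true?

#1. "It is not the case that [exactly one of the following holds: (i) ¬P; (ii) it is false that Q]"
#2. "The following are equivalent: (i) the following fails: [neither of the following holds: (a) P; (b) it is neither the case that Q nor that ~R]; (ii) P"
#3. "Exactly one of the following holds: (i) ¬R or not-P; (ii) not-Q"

#1: In symbols: not (not P xor not Q)

not P = not False = True
not Q = not False = True
not P xor not Q = True xor True = False
not (not P xor not Q) = not False = True
Hence #1 is true.

#2: This is not (P nor (Q nor not R)) iff P.

not R = not True = False
Q nor not R = False nor False = True
P nor (Q nor not R) = False nor True = False
not (P nor (Q nor not R)) = not False = True
not (P nor (Q nor not R)) iff P = True iff False = False
Hence #2 is false.

#3: This is (not R or not P) xor not Q.

not R = not True = False
not P = not False = True
not R or not P = False or True = True
not Q = not False = True
(not R or not P) xor not Q = True xor True = False
Thus #3 is false.

1 of the 3 statements is true.

1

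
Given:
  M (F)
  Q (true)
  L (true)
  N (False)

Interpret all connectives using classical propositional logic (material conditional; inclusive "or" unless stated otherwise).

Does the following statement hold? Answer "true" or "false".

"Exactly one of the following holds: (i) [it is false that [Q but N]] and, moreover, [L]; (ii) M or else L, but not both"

Values: Q=T, N=F, L=T, M=F.
Formalization: (~(Q & N) & L) xor (M xor L)

Q & N = T & F = F
~(Q & N) = ~F = T
~(Q & N) & L = T & T = T
M xor L = F xor T = T
(~(Q & N) & L) xor (M xor L) = T xor T = F

The statement is false.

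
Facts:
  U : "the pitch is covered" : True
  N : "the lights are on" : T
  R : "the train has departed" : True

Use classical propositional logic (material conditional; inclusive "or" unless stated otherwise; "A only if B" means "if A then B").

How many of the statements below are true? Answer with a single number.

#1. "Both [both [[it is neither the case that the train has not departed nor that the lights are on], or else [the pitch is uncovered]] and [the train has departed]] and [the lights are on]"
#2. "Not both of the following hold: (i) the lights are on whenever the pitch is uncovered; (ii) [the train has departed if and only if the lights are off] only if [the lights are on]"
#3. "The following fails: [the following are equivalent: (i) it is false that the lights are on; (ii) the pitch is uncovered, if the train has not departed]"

#1: Parsed as (((not R nor N) or not U) and R) and N

not R = not True = False
not R nor N = False nor True = False
not U = not True = False
(not R nor N) or not U = False or False = False
((not R nor N) or not U) and R = False and True = False
(((not R nor N) or not U) and R) and N = False and True = False
Hence #1 is false.

#2: Parsed as (not U -> N) nand ((R iff not N) -> N)

not U = not True = False
not U -> N = False -> True = True
not N = not True = False
R iff not N = True iff False = False
(R iff not N) -> N = False -> True = True
(not U -> N) nand ((R iff not N) -> N) = True nand True = False
Hence #2 is false.

#3: This is not (not N iff (not R -> not U)).

not N = not True = False
not R = not True = False
not U = not True = False
not R -> not U = False -> False = True
not N iff (not R -> not U) = False iff True = False
not (not N iff (not R -> not U)) = not False = True
Hence #3 is true.

True statements: 1.

1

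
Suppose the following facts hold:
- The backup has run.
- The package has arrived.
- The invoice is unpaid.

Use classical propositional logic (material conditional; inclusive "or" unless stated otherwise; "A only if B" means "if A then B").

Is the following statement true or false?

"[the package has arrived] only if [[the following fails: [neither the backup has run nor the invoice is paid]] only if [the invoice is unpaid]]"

True

Let D = "the package has arrived" (True), R = "the backup has run" (True), M = "the invoice is paid" (False).
Parsed as D -> (not (R nor M) -> not M)

R nor M = True nor False = False
not (R nor M) = not False = True
not M = not False = True
not (R nor M) -> not M = True -> True = True
D -> (not (R nor M) -> not M) = True -> True = True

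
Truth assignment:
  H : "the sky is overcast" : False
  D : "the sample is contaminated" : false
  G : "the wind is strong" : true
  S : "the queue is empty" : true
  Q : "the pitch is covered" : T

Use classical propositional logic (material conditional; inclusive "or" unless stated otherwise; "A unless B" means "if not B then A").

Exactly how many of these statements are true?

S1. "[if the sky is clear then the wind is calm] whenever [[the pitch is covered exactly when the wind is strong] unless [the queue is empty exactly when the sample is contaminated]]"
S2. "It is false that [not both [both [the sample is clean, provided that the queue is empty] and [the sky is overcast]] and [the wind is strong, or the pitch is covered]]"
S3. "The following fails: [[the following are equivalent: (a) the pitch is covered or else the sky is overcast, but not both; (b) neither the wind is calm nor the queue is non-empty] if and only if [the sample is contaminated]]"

1

S1: This is ((Q <-> G) | (S <-> D)) -> (~H -> ~G).

Q <-> G = T <-> T = T
S <-> D = T <-> F = F
(Q <-> G) | (S <-> D) = T | F = T
~H = ~F = T
~G = ~T = F
~H -> ~G = T -> F = F
((Q <-> G) | (S <-> D)) -> (~H -> ~G) = T -> F = F
So S1 is false.

S2: Formalization: ~(((S -> ~D) & H) nand (G | Q))

~D = ~F = T
S -> ~D = T -> T = T
(S -> ~D) & H = T & F = F
G | Q = T | T = T
((S -> ~D) & H) nand (G | Q) = F nand T = T
~(((S -> ~D) & H) nand (G | Q)) = ~T = F
Hence S2 is false.

S3: This is ~(((Q xor H) <-> (~G nor ~S)) <-> D).

Q xor H = T xor F = T
~G = ~T = F
~S = ~T = F
~G nor ~S = F nor F = T
(Q xor H) <-> (~G nor ~S) = T <-> T = T
((Q xor H) <-> (~G nor ~S)) <-> D = T <-> F = F
~(((Q xor H) <-> (~G nor ~S)) <-> D) = ~F = T
So S3 is true.

Count: 1.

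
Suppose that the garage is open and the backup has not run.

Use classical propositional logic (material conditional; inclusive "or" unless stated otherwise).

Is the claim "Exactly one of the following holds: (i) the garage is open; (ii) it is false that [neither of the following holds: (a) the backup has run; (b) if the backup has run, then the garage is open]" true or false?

False.

Let H = "the garage is closed" (False), N = "the backup has run" (False).
This is not H xor not (N nor (N -> not H)).

not H = not False = True
not H = not False = True
N -> not H = False -> True = True
N nor (N -> not H) = False nor True = False
not (N nor (N -> not H)) = not False = True
not H xor not (N nor (N -> not H)) = True xor True = False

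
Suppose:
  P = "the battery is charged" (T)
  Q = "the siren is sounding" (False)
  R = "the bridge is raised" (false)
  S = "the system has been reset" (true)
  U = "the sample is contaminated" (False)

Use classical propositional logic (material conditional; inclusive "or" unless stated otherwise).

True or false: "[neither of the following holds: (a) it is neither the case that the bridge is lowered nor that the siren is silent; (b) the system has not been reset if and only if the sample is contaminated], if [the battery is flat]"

Values: P=True, R=False, Q=False, S=True, U=False.
Parsed as not P -> ((not R nor not Q) nor (not S iff U))

not P = not True = False
not R = not False = True
not Q = not False = True
not R nor not Q = True nor True = False
not S = not True = False
not S iff U = False iff False = True
(not R nor not Q) nor (not S iff U) = False nor True = False
not P -> ((not R nor not Q) nor (not S iff U)) = False -> False = True

True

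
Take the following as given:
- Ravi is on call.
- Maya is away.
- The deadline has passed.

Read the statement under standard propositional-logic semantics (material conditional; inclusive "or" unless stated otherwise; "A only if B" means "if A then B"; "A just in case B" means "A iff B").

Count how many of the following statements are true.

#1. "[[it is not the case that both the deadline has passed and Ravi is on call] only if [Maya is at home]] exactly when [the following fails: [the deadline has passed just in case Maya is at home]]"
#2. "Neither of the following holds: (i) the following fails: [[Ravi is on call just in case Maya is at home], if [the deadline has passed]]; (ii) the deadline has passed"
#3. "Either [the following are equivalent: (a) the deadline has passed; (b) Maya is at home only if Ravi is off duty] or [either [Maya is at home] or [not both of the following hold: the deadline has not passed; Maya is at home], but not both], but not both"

Let N = "the deadline has passed" (T), M = "Ravi is on call" (T), S = "Maya is at home" (F).

#1: In symbols: ((N ↑ M) → S) ↔ ¬(N ↔ S)

N ↑ M = T ↑ T = F
(N ↑ M) → S = F → F = T
N ↔ S = T ↔ F = F
¬(N ↔ S) = ¬F = T
((N ↑ M) → S) ↔ ¬(N ↔ S) = T ↔ T = T
Thus #1 is true.

#2: In symbols: ¬(N → (M ↔ S)) ↓ N

M ↔ S = T ↔ F = F
N → (M ↔ S) = T → F = F
¬(N → (M ↔ S)) = ¬F = T
¬(N → (M ↔ S)) ↓ N = T ↓ T = F
Hence #2 is false.

#3: Parsed as (N ↔ (S → ¬M)) ⊕ (S ⊕ (¬N ↑ S))

¬M = ¬T = F
S → ¬M = F → F = T
N ↔ (S → ¬M) = T ↔ T = T
¬N = ¬T = F
¬N ↑ S = F ↑ F = T
S ⊕ (¬N ↑ S) = F ⊕ T = T
(N ↔ (S → ¬M)) ⊕ (S ⊕ (¬N ↑ S)) = T ⊕ T = F
Hence #3 is false.

1 of the 3 statements is true (#1).

1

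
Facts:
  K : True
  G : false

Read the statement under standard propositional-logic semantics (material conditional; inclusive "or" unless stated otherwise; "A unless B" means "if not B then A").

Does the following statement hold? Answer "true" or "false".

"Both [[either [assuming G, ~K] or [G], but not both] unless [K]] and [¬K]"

False.

In symbols: (((G -> not K) xor G) or K) and not K

not K = not True = False
G -> not K = False -> False = True
(G -> not K) xor G = True xor False = True
((G -> not K) xor G) or K = True or True = True
not K = not True = False
(((G -> not K) xor G) or K) and not K = True and False = False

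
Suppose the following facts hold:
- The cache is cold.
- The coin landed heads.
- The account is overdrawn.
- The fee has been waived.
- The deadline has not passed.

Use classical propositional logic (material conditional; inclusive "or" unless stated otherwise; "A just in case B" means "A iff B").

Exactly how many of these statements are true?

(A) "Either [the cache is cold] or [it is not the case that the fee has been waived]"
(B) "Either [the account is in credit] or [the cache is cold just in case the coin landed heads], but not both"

2

Let P = "the cache is warm" (F), S = "the fee has been waived" (T), R = "the account is overdrawn" (T), Q = "the coin landed heads" (T).

(A): This is ~P | ~S.

~P = ~F = T
~S = ~T = F
~P | ~S = T | F = T
So (A) is true.

(B): This is ~R xor (~P <-> Q).

~R = ~T = F
~P = ~F = T
~P <-> Q = T <-> T = T
~R xor (~P <-> Q) = F xor T = T
Hence (B) is true.

2 of the 2 statements are true ((A), (B)).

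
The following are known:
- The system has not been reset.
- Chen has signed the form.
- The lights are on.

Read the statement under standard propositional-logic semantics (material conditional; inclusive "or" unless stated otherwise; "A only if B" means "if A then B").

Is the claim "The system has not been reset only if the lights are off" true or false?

Let V = "the system has been reset" (False), R = "the lights are on" (True).
Formalization: not V -> not R

not V = not False = True
not R = not True = False
not V -> not R = True -> False = False

False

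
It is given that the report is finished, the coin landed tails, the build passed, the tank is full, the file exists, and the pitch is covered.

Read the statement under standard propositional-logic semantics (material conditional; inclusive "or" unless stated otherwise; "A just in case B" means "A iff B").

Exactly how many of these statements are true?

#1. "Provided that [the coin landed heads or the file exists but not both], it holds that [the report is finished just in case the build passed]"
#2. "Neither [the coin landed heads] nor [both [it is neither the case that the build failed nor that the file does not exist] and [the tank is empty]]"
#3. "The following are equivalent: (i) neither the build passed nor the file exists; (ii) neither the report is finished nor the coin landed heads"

Let Q = "the coin landed heads" (F), U = "the file exists" (T), P = "the report is finished" (T), R = "the build passed" (T), S = "the tank is full" (T).

#1: Parsed as (Q xor U) -> (P <-> R)

Q xor U = F xor T = T
P <-> R = T <-> T = T
(Q xor U) -> (P <-> R) = T -> T = T
So #1 is true.

#2: This is Q nor ((~R nor ~U) & ~S).

~R = ~T = F
~U = ~T = F
~R nor ~U = F nor F = T
~S = ~T = F
(~R nor ~U) & ~S = T & F = F
Q nor ((~R nor ~U) & ~S) = F nor F = T
So #2 is true.

#3: In symbols: (R nor U) <-> (P nor Q)

R nor U = T nor T = F
P nor Q = T nor F = F
(R nor U) <-> (P nor Q) = F <-> F = T
So #3 is true.

Count: 3.

3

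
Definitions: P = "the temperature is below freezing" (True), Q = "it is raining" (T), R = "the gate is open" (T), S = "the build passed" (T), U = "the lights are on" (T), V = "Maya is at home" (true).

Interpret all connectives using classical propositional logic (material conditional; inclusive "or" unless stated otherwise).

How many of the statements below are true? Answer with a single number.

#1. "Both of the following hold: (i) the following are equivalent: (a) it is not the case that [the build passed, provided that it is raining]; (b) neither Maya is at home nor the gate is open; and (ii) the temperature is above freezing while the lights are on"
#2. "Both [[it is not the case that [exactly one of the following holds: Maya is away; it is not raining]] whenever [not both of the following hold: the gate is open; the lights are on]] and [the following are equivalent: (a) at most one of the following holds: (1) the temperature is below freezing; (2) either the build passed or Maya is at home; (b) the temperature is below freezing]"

#1: Parsed as (¬(Q → S) ↔ (V ↓ R)) ∧ (¬P ∧ U)

Q → S = T → T = T
¬(Q → S) = ¬T = F
V ↓ R = T ↓ T = F
¬(Q → S) ↔ (V ↓ R) = F ↔ F = T
¬P = ¬T = F
¬P ∧ U = F ∧ T = F
(¬(Q → S) ↔ (V ↓ R)) ∧ (¬P ∧ U) = T ∧ F = F
So #1 is false.

#2: Formalization: ((R ↑ U) → ¬(¬V ⊕ ¬Q)) ∧ ((P ↑ (S ∨ V)) ↔ P)

R ↑ U = T ↑ T = F
¬V = ¬T = F
¬Q = ¬T = F
¬V ⊕ ¬Q = F ⊕ F = F
¬(¬V ⊕ ¬Q) = ¬F = T
(R ↑ U) → ¬(¬V ⊕ ¬Q) = F → T = T
S ∨ V = T ∨ T = T
P ↑ (S ∨ V) = T ↑ T = F
(P ↑ (S ∨ V)) ↔ P = F ↔ T = F
((R ↑ U) → ¬(¬V ⊕ ¬Q)) ∧ ((P ↑ (S ∨ V)) ↔ P) = T ∧ F = F
Hence #2 is false.

True statements: 0 (none).

0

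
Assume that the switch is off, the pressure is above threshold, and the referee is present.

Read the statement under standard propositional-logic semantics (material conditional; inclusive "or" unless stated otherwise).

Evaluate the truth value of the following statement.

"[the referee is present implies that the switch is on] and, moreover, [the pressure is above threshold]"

Let R = "the referee is present" (T), P = "the switch is on" (F), Q = "the pressure is above threshold" (T).
Formalization: (R -> P) & Q

R -> P = T -> F = F
(R -> P) & Q = F & T = F

The statement is false.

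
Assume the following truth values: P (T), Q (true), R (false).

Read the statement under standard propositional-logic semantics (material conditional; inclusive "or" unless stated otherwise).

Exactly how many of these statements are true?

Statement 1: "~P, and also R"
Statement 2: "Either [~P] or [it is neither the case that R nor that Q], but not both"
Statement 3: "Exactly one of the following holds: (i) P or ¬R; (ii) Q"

0

Statement 1: Formalization: ¬P ∧ R

¬P = ¬T = F
¬P ∧ R = F ∧ F = F
Thus Statement 1 is false.

Statement 2: Formalization: ¬P ⊕ (R ↓ Q)

¬P = ¬T = F
R ↓ Q = F ↓ T = F
¬P ⊕ (R ↓ Q) = F ⊕ F = F
Hence Statement 2 is false.

Statement 3: In symbols: (P ∨ ¬R) ⊕ Q

¬R = ¬F = T
P ∨ ¬R = T ∨ T = T
(P ∨ ¬R) ⊕ Q = T ⊕ T = F
Thus Statement 3 is false.

Count: 0.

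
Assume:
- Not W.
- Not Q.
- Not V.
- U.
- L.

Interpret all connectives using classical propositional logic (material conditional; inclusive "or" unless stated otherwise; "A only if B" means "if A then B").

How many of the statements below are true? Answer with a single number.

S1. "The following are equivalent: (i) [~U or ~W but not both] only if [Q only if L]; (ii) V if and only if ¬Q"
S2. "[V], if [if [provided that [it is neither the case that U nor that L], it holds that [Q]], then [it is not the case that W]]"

S1: Parsed as ((¬U ⊕ ¬W) → (Q → L)) ↔ (V ↔ ¬Q)

¬U = ¬T = F
¬W = ¬F = T
¬U ⊕ ¬W = F ⊕ T = T
Q → L = F → T = T
(¬U ⊕ ¬W) → (Q → L) = T → T = T
¬Q = ¬F = T
V ↔ ¬Q = F ↔ T = F
((¬U ⊕ ¬W) → (Q → L)) ↔ (V ↔ ¬Q) = T ↔ F = F
Thus S1 is false.

S2: In symbols: (((U ↓ L) → Q) → ¬W) → V

U ↓ L = T ↓ T = F
(U ↓ L) → Q = F → F = T
¬W = ¬F = T
((U ↓ L) → Q) → ¬W = T → T = T
(((U ↓ L) → Q) → ¬W) → V = T → F = F
Hence S2 is false.

True statements: 0 (none).

0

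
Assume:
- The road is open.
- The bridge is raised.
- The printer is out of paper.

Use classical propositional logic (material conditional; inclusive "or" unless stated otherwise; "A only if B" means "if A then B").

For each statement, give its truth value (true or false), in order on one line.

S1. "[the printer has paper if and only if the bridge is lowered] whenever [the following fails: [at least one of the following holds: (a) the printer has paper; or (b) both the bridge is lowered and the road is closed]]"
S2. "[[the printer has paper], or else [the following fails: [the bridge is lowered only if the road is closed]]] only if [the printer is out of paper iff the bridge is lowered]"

Let R = "the printer has paper" (False), Q = "the bridge is raised" (True), P = "the road is closed" (False).

S1: Formalization: not (R or (not Q and P)) -> (R iff not Q)

not Q = not True = False
not Q and P = False and False = False
R or (not Q and P) = False or False = False
not (R or (not Q and P)) = not False = True
not Q = not True = False
R iff not Q = False iff False = True
not (R or (not Q and P)) -> (R iff not Q) = True -> True = True
Thus S1 is true.

S2: Formalization: (R or not (not Q -> P)) -> (not R iff not Q)

not Q = not True = False
not Q -> P = False -> False = True
not (not Q -> P) = not True = False
R or not (not Q -> P) = False or False = False
not R = not False = True
not Q = not True = False
not R iff not Q = True iff False = False
(R or not (not Q -> P)) -> (not R iff not Q) = False -> False = True
So S2 is true.

S1 true, S2 true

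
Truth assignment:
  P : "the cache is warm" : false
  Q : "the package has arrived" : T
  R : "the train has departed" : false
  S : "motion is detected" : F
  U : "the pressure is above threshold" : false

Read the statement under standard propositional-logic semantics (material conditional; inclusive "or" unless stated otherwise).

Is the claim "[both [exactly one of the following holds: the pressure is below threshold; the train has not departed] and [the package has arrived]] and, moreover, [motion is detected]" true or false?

The statement is false.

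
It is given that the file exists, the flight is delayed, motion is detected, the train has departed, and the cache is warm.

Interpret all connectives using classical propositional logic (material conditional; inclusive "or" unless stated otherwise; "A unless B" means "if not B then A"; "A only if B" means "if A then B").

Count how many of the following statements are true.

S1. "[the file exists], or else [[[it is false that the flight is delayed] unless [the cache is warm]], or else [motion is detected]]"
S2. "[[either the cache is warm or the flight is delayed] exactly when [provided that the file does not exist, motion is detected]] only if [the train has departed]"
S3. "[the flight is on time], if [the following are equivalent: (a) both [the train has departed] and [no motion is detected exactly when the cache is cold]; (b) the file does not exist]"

3

Let P = "the file exists" (T), Q = "the flight is delayed" (T), U = "the cache is warm" (T), R = "motion is detected" (T), S = "the train has departed" (T).

S1: Parsed as P ∨ ((¬Q ∨ U) ∨ R)

¬Q = ¬T = F
¬Q ∨ U = F ∨ T = T
(¬Q ∨ U) ∨ R = T ∨ T = T
P ∨ ((¬Q ∨ U) ∨ R) = T ∨ T = T
Hence S1 is true.

S2: Formalization: ((U ∨ Q) ↔ (¬P → R)) → S

U ∨ Q = T ∨ T = T
¬P = ¬T = F
¬P → R = F → T = T
(U ∨ Q) ↔ (¬P → R) = T ↔ T = T
((U ∨ Q) ↔ (¬P → R)) → S = T → T = T
So S2 is true.

S3: Formalization: ((S ∧ (¬R ↔ ¬U)) ↔ ¬P) → ¬Q

¬R = ¬T = F
¬U = ¬T = F
¬R ↔ ¬U = F ↔ F = T
S ∧ (¬R ↔ ¬U) = T ∧ T = T
¬P = ¬T = F
(S ∧ (¬R ↔ ¬U)) ↔ ¬P = T ↔ F = F
¬Q = ¬T = F
((S ∧ (¬R ↔ ¬U)) ↔ ¬P) → ¬Q = F → F = T
Hence S3 is true.

True statements: 3 (S1, S2, S3).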